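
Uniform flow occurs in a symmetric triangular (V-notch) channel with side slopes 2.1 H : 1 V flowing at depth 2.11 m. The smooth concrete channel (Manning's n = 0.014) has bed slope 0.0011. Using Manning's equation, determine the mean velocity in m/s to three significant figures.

2.29 m/s

A = z·y² = 2.1×2.11² = 9.349 m²
P = 2y√(1+z²) = 2×2.11×√(1+2.1²) = 9.815 m
R = A/P = 9.349/9.815 = 0.9525 m
Q = (1/n)·A·R^(2/3)·S^(1/2) = (1/0.014) × 9.349 × 0.9525^(2/3) × 0.0011^(1/2) = 21.44 m³/s
V = Q/A = 21.44/9.349 = 2.293 m/s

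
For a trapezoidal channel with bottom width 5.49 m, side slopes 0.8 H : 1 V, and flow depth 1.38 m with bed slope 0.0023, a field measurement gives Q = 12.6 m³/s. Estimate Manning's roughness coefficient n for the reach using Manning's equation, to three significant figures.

A = (b + z·y)·y = (5.49 + 0.8×1.38)×1.38 = 9.100 m²
P = b + 2y√(1+z²) = 5.49 + 2×1.38×√(1+0.8²) = 9.025 m
R = A/P = 9.100/9.025 = 1.008 m
n = (1/Q)·A·R^(2/3)·S^(1/2) = (1/12.6) × 9.100 × 1.006 × 0.04796 = 0.03483

0.0348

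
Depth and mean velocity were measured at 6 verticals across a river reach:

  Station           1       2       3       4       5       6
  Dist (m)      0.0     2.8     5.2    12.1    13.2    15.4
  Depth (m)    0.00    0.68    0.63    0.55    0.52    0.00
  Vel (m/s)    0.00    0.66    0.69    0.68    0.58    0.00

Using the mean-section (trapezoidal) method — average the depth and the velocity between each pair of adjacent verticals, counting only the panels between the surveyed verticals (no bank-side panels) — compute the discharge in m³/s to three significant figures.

4.70 m³/s

Panel 1-2: Δb = 2.8 m, d̄ = (0.00+0.68)/2 = 0.34, v̄ = (0.00+0.66)/2 = 0.33 → q = 2.8×0.34×0.33 = 0.3142 m³/s
Panel 2-3: Δb = 2.4 m, d̄ = (0.68+0.63)/2 = 0.655, v̄ = (0.66+0.69)/2 = 0.675 → q = 2.4×0.655×0.675 = 1.061 m³/s
Panel 3-4: Δb = 6.9 m, d̄ = (0.63+0.55)/2 = 0.59, v̄ = (0.69+0.68)/2 = 0.685 → q = 6.9×0.59×0.685 = 2.789 m³/s
Panel 4-5: Δb = 1.1 m, d̄ = (0.55+0.52)/2 = 0.535, v̄ = (0.68+0.58)/2 = 0.63 → q = 1.1×0.535×0.63 = 0.3708 m³/s
Panel 5-6: Δb = 2.2 m, d̄ = (0.52+0.00)/2 = 0.26, v̄ = (0.58+0.00)/2 = 0.29 → q = 2.2×0.26×0.29 = 0.1659 m³/s
Q = Σ q = 4.701 m³/s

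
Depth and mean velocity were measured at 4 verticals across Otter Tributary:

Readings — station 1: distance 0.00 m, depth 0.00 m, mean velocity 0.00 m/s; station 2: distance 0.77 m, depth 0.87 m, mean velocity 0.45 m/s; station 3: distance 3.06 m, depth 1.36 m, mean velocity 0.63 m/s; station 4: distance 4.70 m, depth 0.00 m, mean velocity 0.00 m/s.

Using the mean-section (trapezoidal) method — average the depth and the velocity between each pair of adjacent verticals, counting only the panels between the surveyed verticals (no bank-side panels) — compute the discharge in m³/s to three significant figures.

1.81 m³/s

Panel 1-2: Δb = 0.77 m, d̄ = (0.00+0.87)/2 = 0.435, v̄ = (0.00+0.45)/2 = 0.225 → q = 0.77×0.435×0.225 = 0.07536 m³/s
Panel 2-3: Δb = 2.29 m, d̄ = (0.87+1.36)/2 = 1.115, v̄ = (0.45+0.63)/2 = 0.54 → q = 2.29×1.115×0.54 = 1.379 m³/s
Panel 3-4: Δb = 1.64 m, d̄ = (1.36+0.00)/2 = 0.68, v̄ = (0.63+0.00)/2 = 0.315 → q = 1.64×0.68×0.315 = 0.3513 m³/s
Q = Σ q = 1.805 m³/s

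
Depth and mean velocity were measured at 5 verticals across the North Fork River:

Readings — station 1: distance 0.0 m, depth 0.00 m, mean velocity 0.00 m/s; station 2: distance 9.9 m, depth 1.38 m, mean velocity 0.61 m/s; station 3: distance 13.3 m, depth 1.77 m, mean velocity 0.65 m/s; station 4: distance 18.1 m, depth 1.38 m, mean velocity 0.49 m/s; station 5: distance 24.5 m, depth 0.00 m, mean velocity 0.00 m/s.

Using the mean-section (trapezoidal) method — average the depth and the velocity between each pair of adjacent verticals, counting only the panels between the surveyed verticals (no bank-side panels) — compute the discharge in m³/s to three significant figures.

10.8 m³/s

Panel 1-2: Δb = 9.9 m, d̄ = (0.00+1.38)/2 = 0.69, v̄ = (0.00+0.61)/2 = 0.305 → q = 9.9×0.69×0.305 = 2.083 m³/s
Panel 2-3: Δb = 3.4 m, d̄ = (1.38+1.77)/2 = 1.575, v̄ = (0.61+0.65)/2 = 0.63 → q = 3.4×1.575×0.63 = 3.374 m³/s
Panel 3-4: Δb = 4.8 m, d̄ = (1.77+1.38)/2 = 1.575, v̄ = (0.65+0.49)/2 = 0.57 → q = 4.8×1.575×0.57 = 4.309 m³/s
Panel 4-5: Δb = 6.4 m, d̄ = (1.38+0.00)/2 = 0.69, v̄ = (0.49+0.00)/2 = 0.245 → q = 6.4×0.69×0.245 = 1.082 m³/s
Q = Σ q = 10.85 m³/s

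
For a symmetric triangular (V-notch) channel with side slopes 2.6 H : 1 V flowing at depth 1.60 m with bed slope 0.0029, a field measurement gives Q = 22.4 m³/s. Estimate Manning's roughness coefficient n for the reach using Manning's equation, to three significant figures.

A = z·y² = 2.6×1.60² = 6.656 m²
P = 2y√(1+z²) = 2×1.60×√(1+2.6²) = 8.914 m
R = A/P = 6.656/8.914 = 0.7467 m
n = (1/Q)·A·R^(2/3)·S^(1/2) = (1/22.4) × 6.656 × 0.8230 × 0.05385 = 0.01317

0.0132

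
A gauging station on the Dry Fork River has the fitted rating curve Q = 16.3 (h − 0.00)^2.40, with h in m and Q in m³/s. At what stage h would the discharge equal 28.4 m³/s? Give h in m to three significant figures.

h − h₀ = (Q/C)^(1/b) = (28.4/16.3)^(1/2.40) = 1.260 m
h = 0.00 + 1.260 = 1.260 m

1.26 m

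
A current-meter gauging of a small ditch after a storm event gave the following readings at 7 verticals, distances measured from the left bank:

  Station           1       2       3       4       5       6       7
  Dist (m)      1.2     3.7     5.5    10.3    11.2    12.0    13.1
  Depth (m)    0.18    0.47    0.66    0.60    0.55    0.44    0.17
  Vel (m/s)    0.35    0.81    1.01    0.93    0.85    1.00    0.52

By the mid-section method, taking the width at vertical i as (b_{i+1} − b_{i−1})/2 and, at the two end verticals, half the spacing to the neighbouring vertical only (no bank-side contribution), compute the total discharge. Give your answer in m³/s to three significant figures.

5.55 m³/s

w_1 = (3.7 − 1.2)/2 = 1.25 m; q_1 = 0.35 × 0.18 × 1.25 = 0.07875 m³/s
w_2 = (5.5 − 1.2)/2 = 2.15 m; q_2 = 0.81 × 0.47 × 2.15 = 0.8185 m³/s
w_3 = (10.3 − 3.7)/2 = 3.3 m; q_3 = 1.01 × 0.66 × 3.3 = 2.200 m³/s
w_4 = (11.2 − 5.5)/2 = 2.85 m; q_4 = 0.93 × 0.60 × 2.85 = 1.590 m³/s
w_5 = (12.0 − 10.3)/2 = 0.85 m; q_5 = 0.85 × 0.55 × 0.85 = 0.3974 m³/s
w_6 = (13.1 − 11.2)/2 = 0.95 m; q_6 = 1.00 × 0.44 × 0.95 = 0.4180 m³/s
w_7 = (13.1 − 12.0)/2 = 0.55 m; q_7 = 0.52 × 0.17 × 0.55 = 0.04862 m³/s
Q = Σ qᵢ = 5.551 m³/s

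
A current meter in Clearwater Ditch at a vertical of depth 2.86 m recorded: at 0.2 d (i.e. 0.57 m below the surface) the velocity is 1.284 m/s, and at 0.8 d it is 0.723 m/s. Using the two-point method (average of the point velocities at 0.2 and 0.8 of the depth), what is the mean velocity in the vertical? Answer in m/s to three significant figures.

1.00 m/s

v̄ = (1.284 + 0.723) / 2 = 1.004 m/s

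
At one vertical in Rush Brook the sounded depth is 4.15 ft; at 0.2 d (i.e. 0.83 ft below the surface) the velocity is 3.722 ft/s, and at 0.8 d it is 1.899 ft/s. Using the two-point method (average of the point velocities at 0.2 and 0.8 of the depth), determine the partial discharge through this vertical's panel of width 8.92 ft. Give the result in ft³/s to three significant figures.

104 ft³/s

v̄ = (3.722 + 1.899) / 2 = 2.811 ft/s
q = v̄ × d × w = 2.811 × 4.15 × 8.92 = 104.0 ft³/s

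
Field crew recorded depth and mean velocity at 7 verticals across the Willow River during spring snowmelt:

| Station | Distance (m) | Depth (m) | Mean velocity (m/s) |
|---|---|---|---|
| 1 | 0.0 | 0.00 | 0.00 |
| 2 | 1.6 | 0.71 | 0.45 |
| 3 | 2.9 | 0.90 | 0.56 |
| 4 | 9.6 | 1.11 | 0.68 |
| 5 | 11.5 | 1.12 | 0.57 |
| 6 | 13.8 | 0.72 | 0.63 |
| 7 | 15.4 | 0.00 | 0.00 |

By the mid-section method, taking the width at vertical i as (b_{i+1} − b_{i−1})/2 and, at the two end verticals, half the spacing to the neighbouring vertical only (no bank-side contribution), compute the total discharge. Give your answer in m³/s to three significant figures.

7.95 m³/s

w_2 = (2.9 − 0.0)/2 = 1.45 m; q_2 = 0.45 × 0.71 × 1.45 = 0.4633 m³/s
w_3 = (9.6 − 1.6)/2 = 4 m; q_3 = 0.56 × 0.90 × 4 = 2.016 m³/s
w_4 = (11.5 − 2.9)/2 = 4.3 m; q_4 = 0.68 × 1.11 × 4.3 = 3.246 m³/s
w_5 = (13.8 − 9.6)/2 = 2.1 m; q_5 = 0.57 × 1.12 × 2.1 = 1.341 m³/s
w_6 = (15.4 − 11.5)/2 = 1.95 m; q_6 = 0.63 × 0.72 × 1.95 = 0.8845 m³/s
Stations 1, 7 contribute zero (depth or velocity is 0).
Q = Σ qᵢ = 7.950 m³/s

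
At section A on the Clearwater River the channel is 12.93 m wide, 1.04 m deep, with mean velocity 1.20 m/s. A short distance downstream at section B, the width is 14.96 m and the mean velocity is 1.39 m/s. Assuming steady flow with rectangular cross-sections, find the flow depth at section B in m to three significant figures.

Q = A₁V₁ = (12.93×1.04) × 1.20 = 16.14 m³/s
d₂ = Q/(b₂ V₂) = 16.14/(14.96×1.39) = 0.7760 m

0.776 m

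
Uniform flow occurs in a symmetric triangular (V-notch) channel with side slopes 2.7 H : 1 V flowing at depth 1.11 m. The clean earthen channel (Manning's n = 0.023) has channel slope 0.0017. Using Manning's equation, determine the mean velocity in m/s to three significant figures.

1.16 m/s

A = z·y² = 2.7×1.11² = 3.327 m²
P = 2y√(1+z²) = 2×1.11×√(1+2.7²) = 6.392 m
R = A/P = 3.327/6.392 = 0.5205 m
Q = (1/n)·A·R^(2/3)·S^(1/2) = (1/0.023) × 3.327 × 0.5205^(2/3) × 0.0017^(1/2) = 3.859 m³/s
V = Q/A = 3.859/3.327 = 1.160 m/s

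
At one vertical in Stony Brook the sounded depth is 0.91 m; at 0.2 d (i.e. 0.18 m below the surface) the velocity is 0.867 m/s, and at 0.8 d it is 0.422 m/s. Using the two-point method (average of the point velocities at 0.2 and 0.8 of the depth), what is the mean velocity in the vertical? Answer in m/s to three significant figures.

v̄ = (0.867 + 0.422) / 2 = 0.6445 m/s

0.645 m/s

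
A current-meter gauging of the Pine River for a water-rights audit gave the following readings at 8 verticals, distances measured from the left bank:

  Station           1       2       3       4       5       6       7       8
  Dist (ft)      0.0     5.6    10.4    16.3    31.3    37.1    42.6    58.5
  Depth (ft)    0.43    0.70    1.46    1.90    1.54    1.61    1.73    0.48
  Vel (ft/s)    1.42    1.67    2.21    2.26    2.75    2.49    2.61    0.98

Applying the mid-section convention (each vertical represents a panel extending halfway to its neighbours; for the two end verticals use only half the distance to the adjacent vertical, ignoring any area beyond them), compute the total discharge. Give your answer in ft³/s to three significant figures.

189 ft³/s

w_1 = (5.6 − 0.0)/2 = 2.8 ft; q_1 = 1.42 × 0.43 × 2.8 = 1.710 ft³/s
w_2 = (10.4 − 0.0)/2 = 5.2 ft; q_2 = 1.67 × 0.70 × 5.2 = 6.079 ft³/s
w_3 = (16.3 − 5.6)/2 = 5.35 ft; q_3 = 2.21 × 1.46 × 5.35 = 17.26 ft³/s
w_4 = (31.3 − 10.4)/2 = 10.45 ft; q_4 = 2.26 × 1.90 × 10.45 = 44.87 ft³/s
w_5 = (37.1 − 16.3)/2 = 10.4 ft; q_5 = 2.75 × 1.54 × 10.4 = 44.04 ft³/s
w_6 = (42.6 − 31.3)/2 = 5.65 ft; q_6 = 2.49 × 1.61 × 5.65 = 22.65 ft³/s
w_7 = (58.5 − 37.1)/2 = 10.7 ft; q_7 = 2.61 × 1.73 × 10.7 = 48.31 ft³/s
w_8 = (58.5 − 42.6)/2 = 7.95 ft; q_8 = 0.98 × 0.48 × 7.95 = 3.740 ft³/s
Q = Σ qᵢ = 188.7 ft³/s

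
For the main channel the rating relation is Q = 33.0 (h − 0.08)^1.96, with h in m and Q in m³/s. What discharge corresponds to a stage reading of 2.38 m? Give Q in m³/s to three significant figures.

169 m³/s

Q = 33.0 × (2.38 − 0.08)^1.96 = 33.0 × 2.3^1.96 = 168.8 m³/s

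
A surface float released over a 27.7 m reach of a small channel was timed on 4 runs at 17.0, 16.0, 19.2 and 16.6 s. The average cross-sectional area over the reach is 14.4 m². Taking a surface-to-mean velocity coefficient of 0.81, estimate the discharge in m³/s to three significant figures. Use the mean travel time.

t̄ = (17.0 + 16.0 + 19.2 + 16.6) / 4 = 17.2 s
v_surface = L / t̄ = 27.7 / 17.2 = 1.610 m/s
v_mean = 0.81 × 1.610 = 1.304 m/s
Q = A × v_mean = 14.4 × 1.304 = 18.78 m³/s

18.8 m³/s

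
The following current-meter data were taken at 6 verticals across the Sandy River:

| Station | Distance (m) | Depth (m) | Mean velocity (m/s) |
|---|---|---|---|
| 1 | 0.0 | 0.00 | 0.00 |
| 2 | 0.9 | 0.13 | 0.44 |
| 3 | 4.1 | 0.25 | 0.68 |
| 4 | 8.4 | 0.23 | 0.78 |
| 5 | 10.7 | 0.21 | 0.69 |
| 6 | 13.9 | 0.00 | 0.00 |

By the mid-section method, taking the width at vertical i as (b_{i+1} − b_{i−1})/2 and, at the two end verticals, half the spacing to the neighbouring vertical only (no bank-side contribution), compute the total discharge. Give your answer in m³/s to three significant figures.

w_2 = (4.1 − 0.0)/2 = 2.05 m; q_2 = 0.44 × 0.13 × 2.05 = 0.1173 m³/s
w_3 = (8.4 − 0.9)/2 = 3.75 m; q_3 = 0.68 × 0.25 × 3.75 = 0.6375 m³/s
w_4 = (10.7 − 4.1)/2 = 3.3 m; q_4 = 0.78 × 0.23 × 3.3 = 0.5920 m³/s
w_5 = (13.9 − 8.4)/2 = 2.75 m; q_5 = 0.69 × 0.21 × 2.75 = 0.3985 m³/s
Stations 1, 6 contribute zero (depth or velocity is 0).
Q = Σ qᵢ = 1.745 m³/s

1.75 m³/s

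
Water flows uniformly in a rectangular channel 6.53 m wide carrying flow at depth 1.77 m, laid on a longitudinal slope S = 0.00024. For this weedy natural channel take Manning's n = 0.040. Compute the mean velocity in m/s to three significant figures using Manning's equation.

A = b·y = 6.53 × 1.77 = 11.56 m²
P = b + 2y = 6.53 + 2×1.77 = 10.07 m
R = A/P = 11.56/10.07 = 1.148 m
Q = (1/n)·A·R^(2/3)·S^(1/2) = (1/0.040) × 11.56 × 1.148^(2/3) × 0.00024^(1/2) = 4.907 m³/s
V = Q/A = 4.907/11.56 = 0.4246 m/s

0.425 m/s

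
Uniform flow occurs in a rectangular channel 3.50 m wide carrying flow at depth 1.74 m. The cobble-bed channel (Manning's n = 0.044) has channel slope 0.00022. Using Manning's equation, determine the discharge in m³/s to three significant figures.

A = b·y = 3.50 × 1.74 = 6.090 m²
P = b + 2y = 3.50 + 2×1.74 = 6.980 m
R = A/P = 6.090/6.980 = 0.8725 m
Q = (1/n)·A·R^(2/3)·S^(1/2) = (1/0.044) × 6.090 × 0.8725^(2/3) × 0.00022^(1/2) = 1.874 m³/s

1.87 m³/s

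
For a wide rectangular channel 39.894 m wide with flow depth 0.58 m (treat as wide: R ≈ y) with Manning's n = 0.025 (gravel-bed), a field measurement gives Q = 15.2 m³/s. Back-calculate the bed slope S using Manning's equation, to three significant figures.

A = b·y = 39.894 × 0.58 = 23.14 m²
Wide channel: R ≈ y = 0.58 m
S = (Q·n / (1·A·R^(2/3)))² = (15.2×0.025 / (1×23.14×0.6955))² = 0.0005576

0.000558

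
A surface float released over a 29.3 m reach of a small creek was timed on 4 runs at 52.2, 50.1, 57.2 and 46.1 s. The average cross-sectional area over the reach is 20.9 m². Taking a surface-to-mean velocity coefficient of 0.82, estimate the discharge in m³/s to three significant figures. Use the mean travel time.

t̄ = (52.2 + 50.1 + 57.2 + 46.1) / 4 = 51.4 s
v_surface = L / t̄ = 29.3 / 51.4 = 0.5700 m/s
v_mean = 0.82 × 0.5700 = 0.4674 m/s
Q = A × v_mean = 20.9 × 0.4674 = 9.769 m³/s

9.77 m³/s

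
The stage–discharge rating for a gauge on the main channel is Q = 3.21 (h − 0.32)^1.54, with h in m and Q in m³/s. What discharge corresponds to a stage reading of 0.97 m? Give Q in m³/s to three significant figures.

1.65 m³/s

Q = 3.21 × (0.97 − 0.32)^1.54 = 3.21 × 0.65^1.54 = 1.653 m³/s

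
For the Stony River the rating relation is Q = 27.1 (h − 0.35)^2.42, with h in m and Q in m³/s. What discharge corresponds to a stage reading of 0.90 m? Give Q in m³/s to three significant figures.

Q = 27.1 × (0.90 − 0.35)^2.42 = 27.1 × 0.55^2.42 = 6.377 m³/s

6.38 m³/s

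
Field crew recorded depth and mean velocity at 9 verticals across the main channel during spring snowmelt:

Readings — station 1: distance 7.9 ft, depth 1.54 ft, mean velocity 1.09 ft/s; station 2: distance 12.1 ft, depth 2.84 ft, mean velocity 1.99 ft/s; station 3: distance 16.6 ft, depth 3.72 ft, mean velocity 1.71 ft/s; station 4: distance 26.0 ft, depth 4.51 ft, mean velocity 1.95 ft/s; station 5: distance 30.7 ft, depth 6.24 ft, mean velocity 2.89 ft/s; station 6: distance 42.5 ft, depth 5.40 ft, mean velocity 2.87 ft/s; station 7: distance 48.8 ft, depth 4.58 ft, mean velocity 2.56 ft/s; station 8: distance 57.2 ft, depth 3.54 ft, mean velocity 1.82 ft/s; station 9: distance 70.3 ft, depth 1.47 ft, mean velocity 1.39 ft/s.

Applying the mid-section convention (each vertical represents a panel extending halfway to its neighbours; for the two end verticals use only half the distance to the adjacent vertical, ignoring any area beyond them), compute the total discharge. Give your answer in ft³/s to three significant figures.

592 ft³/s

w_1 = (12.1 − 7.9)/2 = 2.1 ft; q_1 = 1.09 × 1.54 × 2.1 = 3.525 ft³/s
w_2 = (16.6 − 7.9)/2 = 4.35 ft; q_2 = 1.99 × 2.84 × 4.35 = 24.58 ft³/s
w_3 = (26.0 − 12.1)/2 = 6.95 ft; q_3 = 1.71 × 3.72 × 6.95 = 44.21 ft³/s
w_4 = (30.7 − 16.6)/2 = 7.05 ft; q_4 = 1.95 × 4.51 × 7.05 = 62.00 ft³/s
w_5 = (42.5 − 26.0)/2 = 8.25 ft; q_5 = 2.89 × 6.24 × 8.25 = 148.8 ft³/s
w_6 = (48.8 − 30.7)/2 = 9.05 ft; q_6 = 2.87 × 5.40 × 9.05 = 140.3 ft³/s
w_7 = (57.2 − 42.5)/2 = 7.35 ft; q_7 = 2.56 × 4.58 × 7.35 = 86.18 ft³/s
w_8 = (70.3 − 48.8)/2 = 10.75 ft; q_8 = 1.82 × 3.54 × 10.75 = 69.26 ft³/s
w_9 = (70.3 − 57.2)/2 = 6.55 ft; q_9 = 1.39 × 1.47 × 6.55 = 13.38 ft³/s
Q = Σ qᵢ = 592.2 ft³/s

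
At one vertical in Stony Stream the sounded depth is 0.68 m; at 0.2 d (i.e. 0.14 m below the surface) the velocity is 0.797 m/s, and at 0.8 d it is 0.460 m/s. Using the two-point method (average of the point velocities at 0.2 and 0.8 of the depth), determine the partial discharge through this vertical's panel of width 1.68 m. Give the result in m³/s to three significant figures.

0.718 m³/s

v̄ = (0.797 + 0.460) / 2 = 0.6285 m/s
q = v̄ × d × w = 0.6285 × 0.68 × 1.68 = 0.7180 m³/s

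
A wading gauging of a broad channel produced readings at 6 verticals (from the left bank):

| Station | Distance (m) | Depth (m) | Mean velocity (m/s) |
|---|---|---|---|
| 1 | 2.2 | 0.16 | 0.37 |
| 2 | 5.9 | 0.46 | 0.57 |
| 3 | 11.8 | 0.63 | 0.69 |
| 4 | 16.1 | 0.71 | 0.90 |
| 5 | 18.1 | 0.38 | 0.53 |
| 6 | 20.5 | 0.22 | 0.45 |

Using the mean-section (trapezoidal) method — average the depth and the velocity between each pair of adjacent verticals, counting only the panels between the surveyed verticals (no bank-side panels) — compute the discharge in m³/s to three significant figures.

Panel 1-2: Δb = 3.7 m, d̄ = (0.16+0.46)/2 = 0.31, v̄ = (0.37+0.57)/2 = 0.47 → q = 3.7×0.31×0.47 = 0.5391 m³/s
Panel 2-3: Δb = 5.9 m, d̄ = (0.46+0.63)/2 = 0.545, v̄ = (0.57+0.69)/2 = 0.63 → q = 5.9×0.545×0.63 = 2.026 m³/s
Panel 3-4: Δb = 4.3 m, d̄ = (0.63+0.71)/2 = 0.67, v̄ = (0.69+0.90)/2 = 0.795 → q = 4.3×0.67×0.795 = 2.290 m³/s
Panel 4-5: Δb = 2 m, d̄ = (0.71+0.38)/2 = 0.545, v̄ = (0.90+0.53)/2 = 0.715 → q = 2×0.545×0.715 = 0.7794 m³/s
Panel 5-6: Δb = 2.4 m, d̄ = (0.38+0.22)/2 = 0.3, v̄ = (0.53+0.45)/2 = 0.49 → q = 2.4×0.3×0.49 = 0.3528 m³/s
Q = Σ q = 5.987 m³/s

5.99 m³/s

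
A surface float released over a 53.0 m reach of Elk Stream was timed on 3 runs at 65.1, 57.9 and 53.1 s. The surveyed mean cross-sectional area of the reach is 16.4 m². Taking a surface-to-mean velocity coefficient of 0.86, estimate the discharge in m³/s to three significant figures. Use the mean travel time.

12.7 m³/s

t̄ = (65.1 + 57.9 + 53.1) / 3 = 58.7 s
v_surface = L / t̄ = 53.0 / 58.7 = 0.9029 m/s
v_mean = 0.86 × 0.9029 = 0.7765 m/s
Q = A × v_mean = 16.4 × 0.7765 = 12.73 m³/s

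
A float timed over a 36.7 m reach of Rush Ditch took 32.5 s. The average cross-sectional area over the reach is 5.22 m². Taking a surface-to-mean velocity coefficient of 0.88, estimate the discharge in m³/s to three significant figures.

v_surface = L / t̄ = 36.7 / 32.5 = 1.129 m/s
v_mean = 0.88 × 1.129 = 0.9937 m/s
Q = A × v_mean = 5.22 × 0.9937 = 5.187 m³/s

5.19 m³/s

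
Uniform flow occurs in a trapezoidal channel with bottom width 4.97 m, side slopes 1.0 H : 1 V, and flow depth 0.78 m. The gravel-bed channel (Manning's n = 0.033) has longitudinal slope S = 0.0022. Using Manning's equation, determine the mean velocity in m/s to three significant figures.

1.04 m/s

A = (b + z·y)·y = (4.97 + 1.0×0.78)×0.78 = 4.485 m²
P = b + 2y√(1+z²) = 4.97 + 2×0.78×√(1+1.0²) = 7.176 m
R = A/P = 4.485/7.176 = 0.6250 m
Q = (1/n)·A·R^(2/3)·S^(1/2) = (1/0.033) × 4.485 × 0.6250^(2/3) × 0.0022^(1/2) = 4.660 m³/s
V = Q/A = 4.660/4.485 = 1.039 m/s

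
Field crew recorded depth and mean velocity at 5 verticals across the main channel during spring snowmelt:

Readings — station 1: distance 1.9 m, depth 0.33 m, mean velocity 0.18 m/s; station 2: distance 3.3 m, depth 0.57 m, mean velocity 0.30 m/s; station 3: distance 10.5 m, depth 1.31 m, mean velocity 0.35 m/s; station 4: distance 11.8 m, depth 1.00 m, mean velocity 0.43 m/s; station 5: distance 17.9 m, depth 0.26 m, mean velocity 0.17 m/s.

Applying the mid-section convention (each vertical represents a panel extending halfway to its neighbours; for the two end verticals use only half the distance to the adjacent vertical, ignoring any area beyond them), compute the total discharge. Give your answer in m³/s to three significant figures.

w_1 = (3.3 − 1.9)/2 = 0.7 m; q_1 = 0.18 × 0.33 × 0.7 = 0.04158 m³/s
w_2 = (10.5 − 1.9)/2 = 4.3 m; q_2 = 0.30 × 0.57 × 4.3 = 0.7353 m³/s
w_3 = (11.8 − 3.3)/2 = 4.25 m; q_3 = 0.35 × 1.31 × 4.25 = 1.949 m³/s
w_4 = (17.9 − 10.5)/2 = 3.7 m; q_4 = 0.43 × 1.00 × 3.7 = 1.591 m³/s
w_5 = (17.9 − 11.8)/2 = 3.05 m; q_5 = 0.17 × 0.26 × 3.05 = 0.1348 m³/s
Q = Σ qᵢ = 4.451 m³/s

4.45 m³/s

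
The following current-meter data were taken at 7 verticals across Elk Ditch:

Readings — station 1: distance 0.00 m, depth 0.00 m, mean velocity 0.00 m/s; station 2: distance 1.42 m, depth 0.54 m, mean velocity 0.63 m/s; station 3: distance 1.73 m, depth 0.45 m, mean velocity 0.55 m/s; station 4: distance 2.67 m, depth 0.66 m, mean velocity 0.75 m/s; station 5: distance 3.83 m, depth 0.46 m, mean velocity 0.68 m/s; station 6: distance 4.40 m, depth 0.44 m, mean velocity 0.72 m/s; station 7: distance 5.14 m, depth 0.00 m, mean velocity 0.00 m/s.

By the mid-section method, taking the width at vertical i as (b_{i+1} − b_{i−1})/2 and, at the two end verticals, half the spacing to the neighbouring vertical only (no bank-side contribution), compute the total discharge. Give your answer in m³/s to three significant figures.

w_2 = (1.73 − 0.00)/2 = 0.865 m; q_2 = 0.63 × 0.54 × 0.865 = 0.2943 m³/s
w_3 = (2.67 − 1.42)/2 = 0.625 m; q_3 = 0.55 × 0.45 × 0.625 = 0.1547 m³/s
w_4 = (3.83 − 1.73)/2 = 1.05 m; q_4 = 0.75 × 0.66 × 1.05 = 0.5198 m³/s
w_5 = (4.40 − 2.67)/2 = 0.865 m; q_5 = 0.68 × 0.46 × 0.865 = 0.2706 m³/s
w_6 = (5.14 − 3.83)/2 = 0.655 m; q_6 = 0.72 × 0.44 × 0.655 = 0.2075 m³/s
Stations 1, 7 contribute zero (depth or velocity is 0).
Q = Σ qᵢ = 1.447 m³/s

1.45 m³/s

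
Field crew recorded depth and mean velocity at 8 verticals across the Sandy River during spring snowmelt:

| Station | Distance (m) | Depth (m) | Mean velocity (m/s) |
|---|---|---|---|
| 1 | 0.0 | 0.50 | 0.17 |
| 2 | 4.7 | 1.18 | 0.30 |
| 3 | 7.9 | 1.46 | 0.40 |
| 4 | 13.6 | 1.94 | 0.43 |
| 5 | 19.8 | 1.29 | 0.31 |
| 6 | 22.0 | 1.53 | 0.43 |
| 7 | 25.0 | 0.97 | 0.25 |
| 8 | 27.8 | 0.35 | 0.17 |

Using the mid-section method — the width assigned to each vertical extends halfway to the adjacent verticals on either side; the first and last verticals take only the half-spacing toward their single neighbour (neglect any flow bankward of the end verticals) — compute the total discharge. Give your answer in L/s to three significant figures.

w_1 = (4.7 − 0.0)/2 = 2.35 m; q_1 = 0.17 × 0.50 × 2.35 = 0.1998 m³/s
w_2 = (7.9 − 0.0)/2 = 3.95 m; q_2 = 0.30 × 1.18 × 3.95 = 1.398 m³/s
w_3 = (13.6 − 4.7)/2 = 4.45 m; q_3 = 0.40 × 1.46 × 4.45 = 2.599 m³/s
w_4 = (19.8 − 7.9)/2 = 5.95 m; q_4 = 0.43 × 1.94 × 5.95 = 4.963 m³/s
w_5 = (22.0 − 13.6)/2 = 4.2 m; q_5 = 0.31 × 1.29 × 4.2 = 1.680 m³/s
w_6 = (25.0 − 19.8)/2 = 2.6 m; q_6 = 0.43 × 1.53 × 2.6 = 1.711 m³/s
w_7 = (27.8 − 22.0)/2 = 2.9 m; q_7 = 0.25 × 0.97 × 2.9 = 0.7033 m³/s
w_8 = (27.8 − 25.0)/2 = 1.4 m; q_8 = 0.17 × 0.35 × 1.4 = 0.08330 m³/s
Q = Σ qᵢ = 13.34 m³/s
= 13.34 × 1000 = 13340 L/s

13300 L/s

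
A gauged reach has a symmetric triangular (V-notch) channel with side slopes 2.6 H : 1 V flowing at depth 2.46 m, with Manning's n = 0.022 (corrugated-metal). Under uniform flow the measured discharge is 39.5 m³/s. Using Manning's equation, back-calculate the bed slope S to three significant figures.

0.00254

A = z·y² = 2.6×2.46² = 15.73 m²
P = 2y√(1+z²) = 2×2.46×√(1+2.6²) = 13.71 m
R = A/P = 15.73/13.71 = 1.148 m
S = (Q·n / (1·A·R^(2/3)))² = (39.5×0.022 / (1×15.73×1.096))² = 0.002538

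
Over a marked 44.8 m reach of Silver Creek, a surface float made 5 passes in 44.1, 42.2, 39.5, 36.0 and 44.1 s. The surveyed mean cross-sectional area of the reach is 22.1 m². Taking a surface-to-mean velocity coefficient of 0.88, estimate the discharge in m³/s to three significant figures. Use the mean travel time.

21.2 m³/s

t̄ = (44.1 + 42.2 + 39.5 + 36.0 + 44.1) / 5 = 41.18 s
v_surface = L / t̄ = 44.8 / 41.18 = 1.088 m/s
v_mean = 0.88 × 1.088 = 0.9574 m/s
Q = A × v_mean = 22.1 × 0.9574 = 21.16 m³/s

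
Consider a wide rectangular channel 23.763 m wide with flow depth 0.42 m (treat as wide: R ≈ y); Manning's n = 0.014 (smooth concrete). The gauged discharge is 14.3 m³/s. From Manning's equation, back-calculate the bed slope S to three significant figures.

A = b·y = 23.763 × 0.42 = 9.980 m²
Wide channel: R ≈ y = 0.42 m
S = (Q·n / (1·A·R^(2/3)))² = (14.3×0.014 / (1×9.980×0.5608))² = 0.001279

0.00128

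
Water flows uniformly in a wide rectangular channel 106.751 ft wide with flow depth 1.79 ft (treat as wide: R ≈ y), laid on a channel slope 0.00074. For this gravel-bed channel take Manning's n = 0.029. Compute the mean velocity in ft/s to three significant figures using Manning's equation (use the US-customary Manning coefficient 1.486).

A = b·y = 106.751 × 1.79 = 191.1 ft²
Wide channel: R ≈ y = 1.79 ft
Q = (1.486/n)·A·R^(2/3)·S^(1/2) = (1.486/0.029) × 191.1 × 1.790^(2/3) × 0.00074^(1/2) = 392.7 ft³/s
V = Q/A = 392.7/191.1 = 2.055 ft/s

2.05 ft/s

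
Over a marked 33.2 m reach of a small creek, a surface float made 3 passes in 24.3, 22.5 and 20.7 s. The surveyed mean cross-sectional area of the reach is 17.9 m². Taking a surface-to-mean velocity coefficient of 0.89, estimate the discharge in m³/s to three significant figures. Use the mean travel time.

23.5 m³/s

t̄ = (24.3 + 22.5 + 20.7) / 3 = 22.5 s
v_surface = L / t̄ = 33.2 / 22.5 = 1.476 m/s
v_mean = 0.89 × 1.476 = 1.313 m/s
Q = A × v_mean = 17.9 × 1.313 = 23.51 m³/s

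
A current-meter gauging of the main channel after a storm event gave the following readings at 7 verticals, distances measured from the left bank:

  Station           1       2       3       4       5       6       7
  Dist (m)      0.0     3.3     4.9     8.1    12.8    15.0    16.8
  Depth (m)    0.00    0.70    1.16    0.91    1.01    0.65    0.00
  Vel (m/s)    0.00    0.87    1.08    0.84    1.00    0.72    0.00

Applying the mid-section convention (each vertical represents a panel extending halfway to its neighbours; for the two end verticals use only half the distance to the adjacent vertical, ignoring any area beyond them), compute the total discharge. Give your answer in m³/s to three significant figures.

w_2 = (4.9 − 0.0)/2 = 2.45 m; q_2 = 0.87 × 0.70 × 2.45 = 1.492 m³/s
w_3 = (8.1 − 3.3)/2 = 2.4 m; q_3 = 1.08 × 1.16 × 2.4 = 3.007 m³/s
w_4 = (12.8 − 4.9)/2 = 3.95 m; q_4 = 0.84 × 0.91 × 3.95 = 3.019 m³/s
w_5 = (15.0 − 8.1)/2 = 3.45 m; q_5 = 1.00 × 1.01 × 3.45 = 3.485 m³/s
w_6 = (16.8 − 12.8)/2 = 2 m; q_6 = 0.72 × 0.65 × 2 = 0.9360 m³/s
Stations 1, 7 contribute zero (depth or velocity is 0).
Q = Σ qᵢ = 11.94 m³/s

11.9 m³/s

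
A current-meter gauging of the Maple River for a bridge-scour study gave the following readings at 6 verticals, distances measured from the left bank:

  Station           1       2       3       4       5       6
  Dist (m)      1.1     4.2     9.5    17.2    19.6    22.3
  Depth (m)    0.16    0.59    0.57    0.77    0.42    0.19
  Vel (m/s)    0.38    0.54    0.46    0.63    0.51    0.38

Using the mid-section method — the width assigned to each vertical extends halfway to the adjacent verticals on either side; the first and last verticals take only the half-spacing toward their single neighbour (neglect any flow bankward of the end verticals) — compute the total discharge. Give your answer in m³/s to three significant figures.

6.23 m³/s

w_1 = (4.2 − 1.1)/2 = 1.55 m; q_1 = 0.38 × 0.16 × 1.55 = 0.09424 m³/s
w_2 = (9.5 − 1.1)/2 = 4.2 m; q_2 = 0.54 × 0.59 × 4.2 = 1.338 m³/s
w_3 = (17.2 − 4.2)/2 = 6.5 m; q_3 = 0.46 × 0.57 × 6.5 = 1.704 m³/s
w_4 = (19.6 − 9.5)/2 = 5.05 m; q_4 = 0.63 × 0.77 × 5.05 = 2.450 m³/s
w_5 = (22.3 − 17.2)/2 = 2.55 m; q_5 = 0.51 × 0.42 × 2.55 = 0.5462 m³/s
w_6 = (22.3 − 19.6)/2 = 1.35 m; q_6 = 0.38 × 0.19 × 1.35 = 0.09747 m³/s
Q = Σ qᵢ = 6.230 m³/s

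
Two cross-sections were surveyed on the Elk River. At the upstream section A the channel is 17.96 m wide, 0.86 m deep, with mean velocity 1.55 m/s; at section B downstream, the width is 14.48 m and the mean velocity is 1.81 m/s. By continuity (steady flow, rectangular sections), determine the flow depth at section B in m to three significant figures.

0.913 m

Q = A₁V₁ = (17.96×0.86) × 1.55 = 23.94 m³/s
d₂ = Q/(b₂ V₂) = 23.94/(14.48×1.81) = 0.9135 m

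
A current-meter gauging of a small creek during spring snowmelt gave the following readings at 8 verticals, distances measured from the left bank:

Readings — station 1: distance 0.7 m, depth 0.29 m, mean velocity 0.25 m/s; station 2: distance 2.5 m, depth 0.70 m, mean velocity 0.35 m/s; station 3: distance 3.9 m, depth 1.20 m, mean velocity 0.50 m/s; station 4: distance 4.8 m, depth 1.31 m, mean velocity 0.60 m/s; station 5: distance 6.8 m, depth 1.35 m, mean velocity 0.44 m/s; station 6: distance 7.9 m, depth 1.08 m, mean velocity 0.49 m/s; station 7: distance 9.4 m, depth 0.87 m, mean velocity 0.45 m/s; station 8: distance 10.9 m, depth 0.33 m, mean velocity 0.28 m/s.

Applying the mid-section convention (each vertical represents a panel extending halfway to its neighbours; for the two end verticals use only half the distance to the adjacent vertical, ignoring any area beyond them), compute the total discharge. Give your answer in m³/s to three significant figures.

w_1 = (2.5 − 0.7)/2 = 0.9 m; q_1 = 0.25 × 0.29 × 0.9 = 0.06525 m³/s
w_2 = (3.9 − 0.7)/2 = 1.6 m; q_2 = 0.35 × 0.70 × 1.6 = 0.3920 m³/s
w_3 = (4.8 − 2.5)/2 = 1.15 m; q_3 = 0.50 × 1.20 × 1.15 = 0.6900 m³/s
w_4 = (6.8 − 3.9)/2 = 1.45 m; q_4 = 0.60 × 1.31 × 1.45 = 1.140 m³/s
w_5 = (7.9 − 4.8)/2 = 1.55 m; q_5 = 0.44 × 1.35 × 1.55 = 0.9207 m³/s
w_6 = (9.4 − 6.8)/2 = 1.3 m; q_6 = 0.49 × 1.08 × 1.3 = 0.6880 m³/s
w_7 = (10.9 − 7.9)/2 = 1.5 m; q_7 = 0.45 × 0.87 × 1.5 = 0.5873 m³/s
w_8 = (10.9 − 9.4)/2 = 0.75 m; q_8 = 0.28 × 0.33 × 0.75 = 0.06930 m³/s
Q = Σ qᵢ = 4.552 m³/s

4.55 m³/s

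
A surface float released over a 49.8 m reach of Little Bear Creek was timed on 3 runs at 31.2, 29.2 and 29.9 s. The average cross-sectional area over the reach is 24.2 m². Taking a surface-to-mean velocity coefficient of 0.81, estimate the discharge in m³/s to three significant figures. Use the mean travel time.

32.4 m³/s

t̄ = (31.2 + 29.2 + 29.9) / 3 = 30.1 s
v_surface = L / t̄ = 49.8 / 30.1 = 1.654 m/s
v_mean = 0.81 × 1.654 = 1.340 m/s
Q = A × v_mean = 24.2 × 1.340 = 32.43 m³/s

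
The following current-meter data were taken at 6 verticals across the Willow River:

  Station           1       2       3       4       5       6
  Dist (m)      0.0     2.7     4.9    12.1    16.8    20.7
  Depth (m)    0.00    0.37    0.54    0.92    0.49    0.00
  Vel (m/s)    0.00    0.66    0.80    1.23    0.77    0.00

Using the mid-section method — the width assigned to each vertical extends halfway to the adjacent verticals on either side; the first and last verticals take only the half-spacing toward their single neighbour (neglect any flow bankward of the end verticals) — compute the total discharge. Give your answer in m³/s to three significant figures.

w_2 = (4.9 − 0.0)/2 = 2.45 m; q_2 = 0.66 × 0.37 × 2.45 = 0.5983 m³/s
w_3 = (12.1 − 2.7)/2 = 4.7 m; q_3 = 0.80 × 0.54 × 4.7 = 2.030 m³/s
w_4 = (16.8 − 4.9)/2 = 5.95 m; q_4 = 1.23 × 0.92 × 5.95 = 6.733 m³/s
w_5 = (20.7 − 12.1)/2 = 4.3 m; q_5 = 0.77 × 0.49 × 4.3 = 1.622 m³/s
Stations 1, 6 contribute zero (depth or velocity is 0).
Q = Σ qᵢ = 10.98 m³/s

11.0 m³/s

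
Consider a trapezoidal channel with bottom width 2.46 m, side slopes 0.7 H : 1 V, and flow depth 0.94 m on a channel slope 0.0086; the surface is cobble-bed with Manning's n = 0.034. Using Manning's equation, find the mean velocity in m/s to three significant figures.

A = (b + z·y)·y = (2.46 + 0.7×0.94)×0.94 = 2.931 m²
P = b + 2y√(1+z²) = 2.46 + 2×0.94×√(1+0.7²) = 4.755 m
R = A/P = 2.931/4.755 = 0.6164 m
Q = (1/n)·A·R^(2/3)·S^(1/2) = (1/0.034) × 2.931 × 0.6164^(2/3) × 0.0086^(1/2) = 5.790 m³/s
V = Q/A = 5.790/2.931 = 1.976 m/s

1.98 m/s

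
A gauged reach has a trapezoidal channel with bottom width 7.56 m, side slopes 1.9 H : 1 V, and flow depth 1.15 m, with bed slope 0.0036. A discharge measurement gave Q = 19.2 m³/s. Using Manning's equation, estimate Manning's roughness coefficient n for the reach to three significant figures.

A = (b + z·y)·y = (7.56 + 1.9×1.15)×1.15 = 11.21 m²
P = b + 2y√(1+z²) = 7.56 + 2×1.15×√(1+1.9²) = 12.50 m
R = A/P = 11.21/12.50 = 0.8967 m
n = (1/Q)·A·R^(2/3)·S^(1/2) = (1/19.2) × 11.21 × 0.9299 × 0.06000 = 0.03256

0.0326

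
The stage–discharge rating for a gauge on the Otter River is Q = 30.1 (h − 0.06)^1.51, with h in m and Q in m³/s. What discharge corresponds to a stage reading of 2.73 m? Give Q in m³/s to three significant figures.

Q = 30.1 × (2.73 − 0.06)^1.51 = 30.1 × 2.67^1.51 = 132.6 m³/s

133 m³/s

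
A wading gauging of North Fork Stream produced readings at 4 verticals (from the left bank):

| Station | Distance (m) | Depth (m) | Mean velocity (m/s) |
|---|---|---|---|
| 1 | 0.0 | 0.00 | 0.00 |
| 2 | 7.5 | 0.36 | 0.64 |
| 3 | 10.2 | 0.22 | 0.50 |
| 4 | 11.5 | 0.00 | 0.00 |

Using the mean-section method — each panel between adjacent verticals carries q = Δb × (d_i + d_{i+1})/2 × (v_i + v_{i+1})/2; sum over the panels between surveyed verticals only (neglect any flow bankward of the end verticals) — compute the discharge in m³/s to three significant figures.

Panel 1-2: Δb = 7.5 m, d̄ = (0.00+0.36)/2 = 0.18, v̄ = (0.00+0.64)/2 = 0.32 → q = 7.5×0.18×0.32 = 0.4320 m³/s
Panel 2-3: Δb = 2.7 m, d̄ = (0.36+0.22)/2 = 0.29, v̄ = (0.64+0.50)/2 = 0.57 → q = 2.7×0.29×0.57 = 0.4463 m³/s
Panel 3-4: Δb = 1.3 m, d̄ = (0.22+0.00)/2 = 0.11, v̄ = (0.50+0.00)/2 = 0.25 → q = 1.3×0.11×0.25 = 0.03575 m³/s
Q = Σ q = 0.9141 m³/s

0.914 m³/s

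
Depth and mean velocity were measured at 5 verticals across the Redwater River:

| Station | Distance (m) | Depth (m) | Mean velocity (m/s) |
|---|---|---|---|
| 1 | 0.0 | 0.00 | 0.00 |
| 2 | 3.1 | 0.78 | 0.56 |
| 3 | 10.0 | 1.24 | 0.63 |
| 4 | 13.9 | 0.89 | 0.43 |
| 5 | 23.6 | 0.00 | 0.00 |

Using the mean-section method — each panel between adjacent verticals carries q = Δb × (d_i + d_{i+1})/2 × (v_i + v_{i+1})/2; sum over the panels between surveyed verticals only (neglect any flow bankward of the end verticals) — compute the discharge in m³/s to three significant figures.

Panel 1-2: Δb = 3.1 m, d̄ = (0.00+0.78)/2 = 0.39, v̄ = (0.00+0.56)/2 = 0.28 → q = 3.1×0.39×0.28 = 0.3385 m³/s
Panel 2-3: Δb = 6.9 m, d̄ = (0.78+1.24)/2 = 1.01, v̄ = (0.56+0.63)/2 = 0.595 → q = 6.9×1.01×0.595 = 4.147 m³/s
Panel 3-4: Δb = 3.9 m, d̄ = (1.24+0.89)/2 = 1.065, v̄ = (0.63+0.43)/2 = 0.53 → q = 3.9×1.065×0.53 = 2.201 m³/s
Panel 4-5: Δb = 9.7 m, d̄ = (0.89+0.00)/2 = 0.445, v̄ = (0.43+0.00)/2 = 0.215 → q = 9.7×0.445×0.215 = 0.9280 m³/s
Q = Σ q = 7.614 m³/s

7.61 m³/s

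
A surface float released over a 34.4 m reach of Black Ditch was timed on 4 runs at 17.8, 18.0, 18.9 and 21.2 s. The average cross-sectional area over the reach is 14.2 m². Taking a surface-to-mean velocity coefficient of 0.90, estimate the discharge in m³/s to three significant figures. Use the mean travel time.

t̄ = (17.8 + 18.0 + 18.9 + 21.2) / 4 = 18.975 s
v_surface = L / t̄ = 34.4 / 18.975 = 1.813 m/s
v_mean = 0.90 × 1.813 = 1.632 m/s
Q = A × v_mean = 14.2 × 1.632 = 23.17 m³/s

23.2 m³/s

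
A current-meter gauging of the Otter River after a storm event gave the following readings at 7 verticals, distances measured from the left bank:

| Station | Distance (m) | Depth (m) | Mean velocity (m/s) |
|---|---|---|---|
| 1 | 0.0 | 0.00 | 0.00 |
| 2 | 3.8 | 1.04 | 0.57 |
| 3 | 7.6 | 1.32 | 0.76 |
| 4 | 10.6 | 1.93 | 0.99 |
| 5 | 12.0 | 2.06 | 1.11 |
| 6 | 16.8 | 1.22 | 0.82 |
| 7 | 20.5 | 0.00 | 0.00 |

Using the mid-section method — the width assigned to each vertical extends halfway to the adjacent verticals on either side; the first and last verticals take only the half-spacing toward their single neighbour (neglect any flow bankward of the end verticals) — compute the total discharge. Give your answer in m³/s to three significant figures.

21.2 m³/s

w_2 = (7.6 − 0.0)/2 = 3.8 m; q_2 = 0.57 × 1.04 × 3.8 = 2.253 m³/s
w_3 = (10.6 − 3.8)/2 = 3.4 m; q_3 = 0.76 × 1.32 × 3.4 = 3.411 m³/s
w_4 = (12.0 − 7.6)/2 = 2.2 m; q_4 = 0.99 × 1.93 × 2.2 = 4.204 m³/s
w_5 = (16.8 − 10.6)/2 = 3.1 m; q_5 = 1.11 × 2.06 × 3.1 = 7.088 m³/s
w_6 = (20.5 − 12.0)/2 = 4.25 m; q_6 = 0.82 × 1.22 × 4.25 = 4.252 m³/s
Stations 1, 7 contribute zero (depth or velocity is 0).
Q = Σ qᵢ = 21.21 m³/s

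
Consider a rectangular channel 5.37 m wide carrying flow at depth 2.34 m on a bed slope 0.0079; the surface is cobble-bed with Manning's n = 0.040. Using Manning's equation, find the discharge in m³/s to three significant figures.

A = b·y = 5.37 × 2.34 = 12.57 m²
P = b + 2y = 5.37 + 2×2.34 = 10.05 m
R = A/P = 12.57/10.05 = 1.250 m
Q = (1/n)·A·R^(2/3)·S^(1/2) = (1/0.040) × 12.57 × 1.250^(2/3) × 0.0079^(1/2) = 32.41 m³/s

32.4 m³/s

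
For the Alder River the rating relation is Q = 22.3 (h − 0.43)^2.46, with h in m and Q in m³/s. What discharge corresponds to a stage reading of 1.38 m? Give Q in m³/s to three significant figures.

Q = 22.3 × (1.38 − 0.43)^2.46 = 22.3 × 0.95^2.46 = 19.66 m³/s

19.7 m³/s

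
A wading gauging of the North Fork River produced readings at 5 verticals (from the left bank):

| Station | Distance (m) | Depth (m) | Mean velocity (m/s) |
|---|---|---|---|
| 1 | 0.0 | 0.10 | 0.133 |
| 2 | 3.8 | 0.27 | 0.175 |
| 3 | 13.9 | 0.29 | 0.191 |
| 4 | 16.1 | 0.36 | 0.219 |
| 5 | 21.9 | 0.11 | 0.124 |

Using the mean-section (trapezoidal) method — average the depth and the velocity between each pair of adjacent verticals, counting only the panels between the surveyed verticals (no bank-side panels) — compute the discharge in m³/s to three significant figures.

1.01 m³/s

Panel 1-2: Δb = 3.8 m, d̄ = (0.10+0.27)/2 = 0.185, v̄ = (0.133+0.175)/2 = 0.154 → q = 3.8×0.185×0.154 = 0.1083 m³/s
Panel 2-3: Δb = 10.1 m, d̄ = (0.27+0.29)/2 = 0.28, v̄ = (0.175+0.191)/2 = 0.183 → q = 10.1×0.28×0.183 = 0.5175 m³/s
Panel 3-4: Δb = 2.2 m, d̄ = (0.29+0.36)/2 = 0.325, v̄ = (0.191+0.219)/2 = 0.205 → q = 2.2×0.325×0.205 = 0.1466 m³/s
Panel 4-5: Δb = 5.8 m, d̄ = (0.36+0.11)/2 = 0.235, v̄ = (0.219+0.124)/2 = 0.1715 → q = 5.8×0.235×0.1715 = 0.2338 m³/s
Q = Σ q = 1.006 m³/s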